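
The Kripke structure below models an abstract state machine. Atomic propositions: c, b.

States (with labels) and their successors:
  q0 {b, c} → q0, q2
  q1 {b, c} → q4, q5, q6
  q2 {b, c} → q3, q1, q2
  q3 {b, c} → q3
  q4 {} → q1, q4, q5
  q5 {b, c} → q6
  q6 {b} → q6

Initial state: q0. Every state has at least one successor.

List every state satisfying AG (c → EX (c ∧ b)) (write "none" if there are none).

States satisfying c → EX (c ∧ b): {q0, q1, q2, q3, q4, q6}.
States satisfying AG (c → EX (c ∧ b)): {q3, q6}.

{q3, q6}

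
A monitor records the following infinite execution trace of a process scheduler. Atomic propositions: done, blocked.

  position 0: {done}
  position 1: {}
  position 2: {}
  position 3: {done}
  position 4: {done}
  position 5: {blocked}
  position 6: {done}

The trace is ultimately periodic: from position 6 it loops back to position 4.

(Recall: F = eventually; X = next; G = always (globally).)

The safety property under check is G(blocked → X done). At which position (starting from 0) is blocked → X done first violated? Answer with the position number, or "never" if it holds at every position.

blocked → X done holds at every position 0..6, and those are all the positions the trace ever visits, so the invariant G(blocked → X done) is never violated.

never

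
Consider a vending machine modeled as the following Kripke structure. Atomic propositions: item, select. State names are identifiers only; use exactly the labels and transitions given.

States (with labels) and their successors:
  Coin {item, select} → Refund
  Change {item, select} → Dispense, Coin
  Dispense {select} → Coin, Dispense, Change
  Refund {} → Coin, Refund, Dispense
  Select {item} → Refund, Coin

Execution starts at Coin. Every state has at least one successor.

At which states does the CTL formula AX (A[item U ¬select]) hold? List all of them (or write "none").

{Coin, Select}

States satisfying A[item U ¬select]: {Coin, Refund, Select}.
States satisfying AX (A[item U ¬select]): {Coin, Select}.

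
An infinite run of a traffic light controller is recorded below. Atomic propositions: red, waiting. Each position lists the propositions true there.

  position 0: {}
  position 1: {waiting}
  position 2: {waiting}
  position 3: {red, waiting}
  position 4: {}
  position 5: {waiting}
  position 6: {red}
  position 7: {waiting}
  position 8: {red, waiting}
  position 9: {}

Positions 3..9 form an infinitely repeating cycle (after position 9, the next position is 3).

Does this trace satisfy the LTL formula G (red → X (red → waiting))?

Holds

red → X (red → waiting) holds at every position 0..9, and those are all positions ever visited, so G (red → X (red → waiting)) holds.
Positions where red holds: 3, 6, 8.
Check X (red → waiting) at each: 3→ok, 6→ok, 8→ok.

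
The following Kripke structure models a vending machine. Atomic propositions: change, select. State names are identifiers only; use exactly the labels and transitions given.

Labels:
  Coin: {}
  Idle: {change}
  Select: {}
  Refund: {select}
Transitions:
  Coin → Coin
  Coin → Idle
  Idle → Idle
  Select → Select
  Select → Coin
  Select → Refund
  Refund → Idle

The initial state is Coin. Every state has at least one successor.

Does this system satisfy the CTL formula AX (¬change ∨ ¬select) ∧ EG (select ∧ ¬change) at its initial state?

Violated

States satisfying ¬change ∨ ¬select: {Coin, Idle, Select, Refund}.
States satisfying AX (¬change ∨ ¬select): {Coin, Idle, Select, Refund}.
States satisfying select ∧ ¬change: {Refund}.
States satisfying EG (select ∧ ¬change): ∅.
States satisfying AX (¬change ∨ ¬select) ∧ EG (select ∧ ¬change): ∅.
Coin ∉ Sat(AX (¬change ∨ ¬select) ∧ EG (select ∧ ¬change)).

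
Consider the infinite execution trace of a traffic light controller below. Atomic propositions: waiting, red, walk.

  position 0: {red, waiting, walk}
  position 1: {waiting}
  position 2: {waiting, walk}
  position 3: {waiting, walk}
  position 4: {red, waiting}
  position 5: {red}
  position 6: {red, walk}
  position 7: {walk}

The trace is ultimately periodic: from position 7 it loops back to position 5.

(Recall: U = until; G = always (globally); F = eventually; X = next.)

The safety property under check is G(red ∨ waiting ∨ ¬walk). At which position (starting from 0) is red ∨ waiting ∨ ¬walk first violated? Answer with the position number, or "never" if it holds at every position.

7

Check red ∨ waiting ∨ ¬walk at each position in order: 0 ✓, 1 ✓, 2 ✓, 3 ✓, 4 ✓, 5 ✓, 6 ✓.
At position 7 the labels are {walk}, so red ∨ waiting ∨ ¬walk is false there. This is the first violation.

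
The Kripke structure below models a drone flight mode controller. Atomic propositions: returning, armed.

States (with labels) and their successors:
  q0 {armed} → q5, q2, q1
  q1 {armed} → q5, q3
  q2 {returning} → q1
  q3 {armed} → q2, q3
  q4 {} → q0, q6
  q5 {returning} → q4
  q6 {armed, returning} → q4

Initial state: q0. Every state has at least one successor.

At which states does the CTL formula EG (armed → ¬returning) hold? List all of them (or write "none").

{q0, q1, q2, q3, q4, q5}

States satisfying armed → ¬returning: {q0, q1, q2, q3, q4, q5}.
States satisfying EG (armed → ¬returning): {q0, q1, q2, q3, q4, q5}.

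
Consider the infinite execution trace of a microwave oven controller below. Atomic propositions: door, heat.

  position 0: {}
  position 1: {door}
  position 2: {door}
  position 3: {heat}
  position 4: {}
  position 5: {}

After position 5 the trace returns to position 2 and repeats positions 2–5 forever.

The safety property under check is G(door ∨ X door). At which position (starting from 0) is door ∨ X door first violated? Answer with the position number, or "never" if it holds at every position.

3

Check door ∨ X door at each position in order: 0 ✓, 1 ✓, 2 ✓.
At position 3 the labels are {heat} and the next position 4 has {}, so door ∨ X door is false there. This is the first violation.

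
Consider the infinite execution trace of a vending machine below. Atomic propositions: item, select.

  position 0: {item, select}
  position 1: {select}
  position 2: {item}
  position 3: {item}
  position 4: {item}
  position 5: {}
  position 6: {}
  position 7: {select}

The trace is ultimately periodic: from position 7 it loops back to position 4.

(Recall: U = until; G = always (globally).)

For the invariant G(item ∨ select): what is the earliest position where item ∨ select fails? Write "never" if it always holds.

Check item ∨ select at each position in order: 0 ✓, 1 ✓, 2 ✓, 3 ✓, 4 ✓.
At position 5 the labels are {}, so item ∨ select is false there. This is the first violation.

5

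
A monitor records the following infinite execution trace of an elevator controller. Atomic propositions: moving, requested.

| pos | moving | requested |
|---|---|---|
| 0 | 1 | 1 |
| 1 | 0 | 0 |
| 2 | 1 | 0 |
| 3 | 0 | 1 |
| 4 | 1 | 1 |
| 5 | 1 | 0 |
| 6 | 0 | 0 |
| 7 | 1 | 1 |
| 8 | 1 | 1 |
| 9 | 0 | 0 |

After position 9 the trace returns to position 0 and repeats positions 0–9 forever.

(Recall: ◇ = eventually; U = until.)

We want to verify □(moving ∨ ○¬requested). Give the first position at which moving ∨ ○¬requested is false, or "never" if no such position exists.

Check moving ∨ ○¬requested at each position in order: 0 ✓, 1 ✓, 2 ✓.
At position 3 the labels are {requested} and the next position 4 has {moving, requested}, so moving ∨ ○¬requested is false there. This is the first violation.

3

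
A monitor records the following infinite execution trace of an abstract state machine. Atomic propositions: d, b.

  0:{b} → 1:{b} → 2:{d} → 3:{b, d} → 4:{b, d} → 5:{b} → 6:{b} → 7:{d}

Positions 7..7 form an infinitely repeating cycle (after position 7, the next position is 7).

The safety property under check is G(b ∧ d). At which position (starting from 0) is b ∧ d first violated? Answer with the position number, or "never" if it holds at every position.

0

At position 0 the labels are {b}, so b ∧ d is false there. This is the first violation.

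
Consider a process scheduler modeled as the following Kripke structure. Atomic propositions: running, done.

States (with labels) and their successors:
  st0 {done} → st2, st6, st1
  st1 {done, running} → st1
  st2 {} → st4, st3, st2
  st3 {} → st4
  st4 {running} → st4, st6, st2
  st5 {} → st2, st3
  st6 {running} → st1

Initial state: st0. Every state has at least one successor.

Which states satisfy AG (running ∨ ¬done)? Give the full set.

{st1, st2, st3, st4, st5, st6}

States satisfying running ∨ ¬done: {st1, st2, st3, st4, st5, st6}.
States satisfying AG (running ∨ ¬done): {st1, st2, st3, st4, st5, st6}.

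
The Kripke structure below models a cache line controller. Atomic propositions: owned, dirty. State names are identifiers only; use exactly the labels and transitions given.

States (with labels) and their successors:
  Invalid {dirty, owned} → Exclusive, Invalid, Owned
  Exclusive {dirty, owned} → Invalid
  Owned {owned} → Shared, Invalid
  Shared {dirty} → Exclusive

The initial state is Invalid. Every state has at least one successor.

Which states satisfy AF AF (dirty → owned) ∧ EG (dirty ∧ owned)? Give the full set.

{Invalid, Exclusive}

States satisfying AF (dirty → owned): {Invalid, Exclusive, Owned, Shared}.
States satisfying AF AF (dirty → owned): {Invalid, Exclusive, Owned, Shared}.
States satisfying dirty ∧ owned: {Invalid, Exclusive}.
States satisfying EG (dirty ∧ owned): {Invalid, Exclusive}.
States satisfying AF AF (dirty → owned) ∧ EG (dirty ∧ owned): {Invalid, Exclusive}.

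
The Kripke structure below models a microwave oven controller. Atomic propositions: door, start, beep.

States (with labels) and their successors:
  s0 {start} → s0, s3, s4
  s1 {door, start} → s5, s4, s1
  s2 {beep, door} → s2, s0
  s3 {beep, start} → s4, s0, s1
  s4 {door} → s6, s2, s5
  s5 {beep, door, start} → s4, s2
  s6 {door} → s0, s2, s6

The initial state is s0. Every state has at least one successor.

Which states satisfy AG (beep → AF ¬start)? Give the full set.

States satisfying beep → AF ¬start: {s0, s1, s2, s4, s5, s6}.
States satisfying AG (beep → AF ¬start): ∅.

none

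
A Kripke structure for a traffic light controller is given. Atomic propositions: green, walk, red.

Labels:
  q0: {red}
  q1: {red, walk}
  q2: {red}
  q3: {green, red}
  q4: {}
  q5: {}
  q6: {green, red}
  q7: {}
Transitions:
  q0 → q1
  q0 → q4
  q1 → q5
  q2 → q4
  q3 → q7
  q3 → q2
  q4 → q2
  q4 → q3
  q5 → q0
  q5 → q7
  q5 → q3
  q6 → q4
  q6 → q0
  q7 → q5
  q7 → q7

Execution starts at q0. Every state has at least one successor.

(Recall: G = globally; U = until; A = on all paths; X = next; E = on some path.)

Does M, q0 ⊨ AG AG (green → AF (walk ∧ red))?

States satisfying AG (green → AF (walk ∧ red)): ∅.
States satisfying AG AG (green → AF (walk ∧ red)): ∅.
q0 is reachable from q0 and violates AG (green → AF (walk ∧ red)), so AG fails at q0.
q0 ∉ Sat(AG AG (green → AF (walk ∧ red))).

No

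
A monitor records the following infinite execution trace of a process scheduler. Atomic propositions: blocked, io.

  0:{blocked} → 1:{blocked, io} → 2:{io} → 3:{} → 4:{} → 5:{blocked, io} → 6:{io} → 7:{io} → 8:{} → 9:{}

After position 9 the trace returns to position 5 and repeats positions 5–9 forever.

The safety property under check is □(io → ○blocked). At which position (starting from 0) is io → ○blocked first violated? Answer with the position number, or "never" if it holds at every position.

1

Check io → ○blocked at each position in order: 0 ✓.
At position 1 the labels are {blocked, io} and the next position 2 has {io}, so io → ○blocked is false there. This is the first violation.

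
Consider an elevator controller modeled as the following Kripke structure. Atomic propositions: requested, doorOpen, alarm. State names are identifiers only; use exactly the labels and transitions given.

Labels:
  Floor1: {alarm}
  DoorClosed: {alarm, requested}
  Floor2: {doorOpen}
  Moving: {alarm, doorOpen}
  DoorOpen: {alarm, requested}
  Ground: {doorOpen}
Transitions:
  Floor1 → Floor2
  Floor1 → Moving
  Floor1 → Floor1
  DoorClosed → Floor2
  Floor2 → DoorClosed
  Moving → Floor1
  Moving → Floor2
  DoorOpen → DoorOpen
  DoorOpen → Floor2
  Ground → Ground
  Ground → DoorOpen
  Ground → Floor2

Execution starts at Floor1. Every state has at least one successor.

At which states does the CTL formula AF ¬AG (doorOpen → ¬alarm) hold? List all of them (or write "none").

States satisfying ¬AG (doorOpen → ¬alarm): {Floor1, Moving}.
States satisfying AF ¬AG (doorOpen → ¬alarm): {Floor1, Moving}.

{Floor1, Moving}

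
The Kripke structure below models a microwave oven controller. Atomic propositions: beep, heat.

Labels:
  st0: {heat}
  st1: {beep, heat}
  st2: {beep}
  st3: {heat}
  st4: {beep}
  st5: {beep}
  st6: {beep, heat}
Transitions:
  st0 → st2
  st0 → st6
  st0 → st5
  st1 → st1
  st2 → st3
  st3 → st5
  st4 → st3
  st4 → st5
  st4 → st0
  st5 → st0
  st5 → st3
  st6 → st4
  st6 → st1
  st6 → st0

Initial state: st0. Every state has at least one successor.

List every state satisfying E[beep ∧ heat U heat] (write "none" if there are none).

States satisfying beep ∧ heat: {st1, st6}.
States satisfying heat: {st0, st1, st3, st6}.
States satisfying E[beep ∧ heat U heat]: {st0, st1, st3, st6}.

{st0, st1, st3, st6}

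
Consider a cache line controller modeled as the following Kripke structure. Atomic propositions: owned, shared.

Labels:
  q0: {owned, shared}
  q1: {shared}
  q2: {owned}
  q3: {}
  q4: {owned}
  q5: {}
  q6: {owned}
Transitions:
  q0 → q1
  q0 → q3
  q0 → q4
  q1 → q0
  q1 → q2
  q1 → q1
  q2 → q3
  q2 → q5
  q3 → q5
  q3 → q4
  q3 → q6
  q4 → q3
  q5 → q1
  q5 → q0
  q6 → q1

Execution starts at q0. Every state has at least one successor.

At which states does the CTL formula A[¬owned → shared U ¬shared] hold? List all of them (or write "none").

States satisfying ¬owned → shared: {q0, q1, q2, q4, q6}.
States satisfying ¬shared: {q2, q3, q4, q5, q6}.
States satisfying A[¬owned → shared U ¬shared]: {q2, q3, q4, q5, q6}.

{q2, q3, q4, q5, q6}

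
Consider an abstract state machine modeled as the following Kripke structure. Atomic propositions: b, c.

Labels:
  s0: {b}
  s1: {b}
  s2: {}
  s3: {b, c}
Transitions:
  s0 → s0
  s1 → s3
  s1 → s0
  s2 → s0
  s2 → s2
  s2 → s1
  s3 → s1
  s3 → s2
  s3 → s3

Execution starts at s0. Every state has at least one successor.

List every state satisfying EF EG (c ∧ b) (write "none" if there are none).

{s1, s2, s3}

States satisfying EG (c ∧ b): {s3}.
States satisfying EF EG (c ∧ b): {s1, s2, s3}.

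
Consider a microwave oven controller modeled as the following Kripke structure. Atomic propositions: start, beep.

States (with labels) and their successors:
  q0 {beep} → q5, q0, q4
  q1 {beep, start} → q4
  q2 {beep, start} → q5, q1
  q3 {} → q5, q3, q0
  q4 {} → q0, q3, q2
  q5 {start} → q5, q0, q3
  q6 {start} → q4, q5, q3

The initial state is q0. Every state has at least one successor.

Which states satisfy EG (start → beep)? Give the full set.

States satisfying start → beep: {q0, q1, q2, q3, q4}.
States satisfying EG (start → beep): {q0, q1, q2, q3, q4}.

{q0, q1, q2, q3, q4}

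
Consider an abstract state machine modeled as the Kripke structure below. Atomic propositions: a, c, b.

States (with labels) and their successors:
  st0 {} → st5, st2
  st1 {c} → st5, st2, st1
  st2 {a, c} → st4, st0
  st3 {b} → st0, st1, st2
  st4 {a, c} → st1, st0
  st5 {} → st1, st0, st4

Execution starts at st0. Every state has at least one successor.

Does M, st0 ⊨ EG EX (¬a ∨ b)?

States satisfying EX (¬a ∨ b): {st0, st1, st2, st3, st4, st5}.
States satisfying EG EX (¬a ∨ b): {st0, st1, st2, st3, st4, st5}.
st0 ∈ Sat(EG EX (¬a ∨ b)).

Yes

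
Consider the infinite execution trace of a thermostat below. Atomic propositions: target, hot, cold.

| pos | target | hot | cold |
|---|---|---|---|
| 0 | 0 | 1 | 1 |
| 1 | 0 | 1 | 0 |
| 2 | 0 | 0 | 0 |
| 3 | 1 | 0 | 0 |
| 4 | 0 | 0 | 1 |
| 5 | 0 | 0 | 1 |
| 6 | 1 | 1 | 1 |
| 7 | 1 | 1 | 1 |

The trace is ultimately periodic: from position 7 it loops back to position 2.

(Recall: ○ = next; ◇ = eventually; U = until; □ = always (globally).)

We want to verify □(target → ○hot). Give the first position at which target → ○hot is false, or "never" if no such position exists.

Check target → ○hot at each position in order: 0 ✓, 1 ✓, 2 ✓.
At position 3 the labels are {target} and the next position 4 has {cold}, so target → ○hot is false there. This is the first violation.

3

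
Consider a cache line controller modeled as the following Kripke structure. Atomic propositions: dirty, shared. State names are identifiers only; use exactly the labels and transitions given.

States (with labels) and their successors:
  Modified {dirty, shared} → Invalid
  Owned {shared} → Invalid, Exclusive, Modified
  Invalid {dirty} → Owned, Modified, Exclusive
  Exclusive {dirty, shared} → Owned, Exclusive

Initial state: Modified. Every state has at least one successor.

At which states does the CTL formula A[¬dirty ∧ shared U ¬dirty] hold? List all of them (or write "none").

{Owned}

States satisfying ¬dirty ∧ shared: {Owned}.
States satisfying ¬dirty: {Owned}.
States satisfying A[¬dirty ∧ shared U ¬dirty]: {Owned}.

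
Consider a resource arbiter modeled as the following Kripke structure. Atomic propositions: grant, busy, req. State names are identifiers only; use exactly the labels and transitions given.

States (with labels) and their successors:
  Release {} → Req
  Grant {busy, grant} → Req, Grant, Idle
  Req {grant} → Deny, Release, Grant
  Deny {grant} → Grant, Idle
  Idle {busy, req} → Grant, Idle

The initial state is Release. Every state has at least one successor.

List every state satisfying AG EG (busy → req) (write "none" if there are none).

none

States satisfying EG (busy → req): {Release, Req, Deny, Idle}.
States satisfying AG EG (busy → req): ∅.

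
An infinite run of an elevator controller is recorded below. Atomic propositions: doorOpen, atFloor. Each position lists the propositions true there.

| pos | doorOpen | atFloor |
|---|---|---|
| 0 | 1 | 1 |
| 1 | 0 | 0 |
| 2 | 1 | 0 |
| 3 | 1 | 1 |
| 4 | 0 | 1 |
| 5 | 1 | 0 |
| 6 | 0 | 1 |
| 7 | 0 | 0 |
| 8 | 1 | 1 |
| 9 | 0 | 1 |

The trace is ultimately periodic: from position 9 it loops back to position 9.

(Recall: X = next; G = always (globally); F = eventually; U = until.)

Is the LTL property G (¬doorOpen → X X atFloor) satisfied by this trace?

¬doorOpen → X X atFloor holds at every position 0..9, and those are all positions ever visited, so G (¬doorOpen → X X atFloor) holds.
Positions where ¬doorOpen holds: 1, 4, 6, 7, 9.
Check X X atFloor at each: 1→ok, 4→ok, 6→ok, 7→ok, 9→ok.

Satisfied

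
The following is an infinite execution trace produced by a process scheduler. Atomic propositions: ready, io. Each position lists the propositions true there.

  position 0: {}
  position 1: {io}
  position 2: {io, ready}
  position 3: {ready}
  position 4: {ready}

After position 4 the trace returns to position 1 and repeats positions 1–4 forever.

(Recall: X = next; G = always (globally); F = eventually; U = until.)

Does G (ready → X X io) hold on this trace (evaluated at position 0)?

ready → X X io must hold at every position from 0 onward. It fails at position 2, so G (ready → X X io) is false.
Positions where ready holds: 2, 3, 4.
Check X X io at each: 2→fails, 3→ok, 4→ok.

Does not hold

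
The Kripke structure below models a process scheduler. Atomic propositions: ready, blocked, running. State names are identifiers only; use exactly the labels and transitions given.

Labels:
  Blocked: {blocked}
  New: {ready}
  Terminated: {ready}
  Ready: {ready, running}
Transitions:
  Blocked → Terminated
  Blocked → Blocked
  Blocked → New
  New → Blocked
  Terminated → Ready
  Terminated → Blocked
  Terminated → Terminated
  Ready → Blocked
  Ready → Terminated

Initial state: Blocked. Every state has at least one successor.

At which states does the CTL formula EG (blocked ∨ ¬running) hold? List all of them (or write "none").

{Blocked, New, Terminated}

States satisfying blocked ∨ ¬running: {Blocked, New, Terminated}.
States satisfying EG (blocked ∨ ¬running): {Blocked, New, Terminated}.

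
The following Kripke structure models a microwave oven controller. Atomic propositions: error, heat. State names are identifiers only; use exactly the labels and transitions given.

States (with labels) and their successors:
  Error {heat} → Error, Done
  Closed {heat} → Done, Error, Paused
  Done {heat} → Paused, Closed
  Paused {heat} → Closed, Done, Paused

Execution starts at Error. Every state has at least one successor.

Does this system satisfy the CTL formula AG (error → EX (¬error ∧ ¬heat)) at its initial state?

Yes

States satisfying error → EX (¬error ∧ ¬heat): {Error, Closed, Done, Paused}.
States satisfying AG (error → EX (¬error ∧ ¬heat)): {Error, Closed, Done, Paused}.
Every state reachable from Error satisfies error → EX (¬error ∧ ¬heat).
Error ∈ Sat(AG (error → EX (¬error ∧ ¬heat))).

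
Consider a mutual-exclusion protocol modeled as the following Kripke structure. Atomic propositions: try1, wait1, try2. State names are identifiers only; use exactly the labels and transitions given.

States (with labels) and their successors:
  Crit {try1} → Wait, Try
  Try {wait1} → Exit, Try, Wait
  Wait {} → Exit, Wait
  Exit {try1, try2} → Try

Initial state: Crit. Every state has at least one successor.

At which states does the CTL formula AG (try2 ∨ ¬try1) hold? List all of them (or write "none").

{Try, Wait, Exit}

States satisfying try2 ∨ ¬try1: {Try, Wait, Exit}.
States satisfying AG (try2 ∨ ¬try1): {Try, Wait, Exit}.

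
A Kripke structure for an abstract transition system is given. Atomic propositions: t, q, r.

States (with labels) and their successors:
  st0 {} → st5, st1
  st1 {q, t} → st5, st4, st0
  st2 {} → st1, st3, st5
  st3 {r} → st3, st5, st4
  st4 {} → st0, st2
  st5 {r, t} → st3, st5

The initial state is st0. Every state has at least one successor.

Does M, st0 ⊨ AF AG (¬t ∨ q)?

Violated

States satisfying AG (¬t ∨ q): ∅.
States satisfying AF AG (¬t ∨ q): ∅.
There is a path from st0 along which AG (¬t ∨ q) never holds.
st0 ∉ Sat(AF AG (¬t ∨ q)).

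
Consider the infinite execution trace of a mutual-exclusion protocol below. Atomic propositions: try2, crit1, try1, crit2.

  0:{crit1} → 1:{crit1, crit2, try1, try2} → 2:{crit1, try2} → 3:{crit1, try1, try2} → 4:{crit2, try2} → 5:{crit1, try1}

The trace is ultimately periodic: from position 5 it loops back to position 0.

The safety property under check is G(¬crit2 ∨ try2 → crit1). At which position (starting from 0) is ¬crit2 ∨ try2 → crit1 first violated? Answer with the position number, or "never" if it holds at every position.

4

Check ¬crit2 ∨ try2 → crit1 at each position in order: 0 ✓, 1 ✓, 2 ✓, 3 ✓.
At position 4 the labels are {crit2, try2}, so ¬crit2 ∨ try2 → crit1 is false there. This is the first violation.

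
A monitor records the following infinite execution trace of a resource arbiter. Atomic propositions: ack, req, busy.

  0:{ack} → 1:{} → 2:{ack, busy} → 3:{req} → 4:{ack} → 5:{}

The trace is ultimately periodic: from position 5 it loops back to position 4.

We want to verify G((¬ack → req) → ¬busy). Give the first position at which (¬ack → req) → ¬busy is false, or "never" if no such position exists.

2

Check (¬ack → req) → ¬busy at each position in order: 0 ✓, 1 ✓.
At position 2 the labels are {ack, busy}, so (¬ack → req) → ¬busy is false there. This is the first violation.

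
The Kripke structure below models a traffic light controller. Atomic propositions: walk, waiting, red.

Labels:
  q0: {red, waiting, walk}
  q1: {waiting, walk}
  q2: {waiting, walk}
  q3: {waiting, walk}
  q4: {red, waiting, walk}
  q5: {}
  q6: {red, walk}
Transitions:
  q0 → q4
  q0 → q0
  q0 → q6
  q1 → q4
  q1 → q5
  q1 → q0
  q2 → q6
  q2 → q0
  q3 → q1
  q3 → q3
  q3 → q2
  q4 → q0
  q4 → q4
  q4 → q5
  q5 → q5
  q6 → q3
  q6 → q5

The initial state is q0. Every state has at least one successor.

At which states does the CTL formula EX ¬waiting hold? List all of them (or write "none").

{q0, q1, q2, q4, q5, q6}

States satisfying ¬waiting: {q5, q6}.
States satisfying EX ¬waiting: {q0, q1, q2, q4, q5, q6}.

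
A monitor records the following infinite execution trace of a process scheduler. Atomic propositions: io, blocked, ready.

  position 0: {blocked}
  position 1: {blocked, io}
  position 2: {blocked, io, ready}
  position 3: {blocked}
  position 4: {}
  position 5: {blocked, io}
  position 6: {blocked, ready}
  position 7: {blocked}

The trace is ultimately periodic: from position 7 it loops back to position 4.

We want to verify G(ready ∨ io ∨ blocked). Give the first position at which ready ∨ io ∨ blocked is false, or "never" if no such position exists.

Check ready ∨ io ∨ blocked at each position in order: 0 ✓, 1 ✓, 2 ✓, 3 ✓.
At position 4 the labels are {}, so ready ∨ io ∨ blocked is false there. This is the first violation.

4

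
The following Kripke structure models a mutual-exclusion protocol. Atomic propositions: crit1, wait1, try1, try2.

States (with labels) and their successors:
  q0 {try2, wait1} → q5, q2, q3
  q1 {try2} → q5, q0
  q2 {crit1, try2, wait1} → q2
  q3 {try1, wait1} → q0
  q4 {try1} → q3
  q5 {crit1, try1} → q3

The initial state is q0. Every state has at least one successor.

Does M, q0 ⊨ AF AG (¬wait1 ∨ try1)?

States satisfying AG (¬wait1 ∨ try1): ∅.
States satisfying AF AG (¬wait1 ∨ try1): ∅.
There is a path from q0 along which AG (¬wait1 ∨ try1) never holds.
q0 ∉ Sat(AF AG (¬wait1 ∨ try1)).

Violated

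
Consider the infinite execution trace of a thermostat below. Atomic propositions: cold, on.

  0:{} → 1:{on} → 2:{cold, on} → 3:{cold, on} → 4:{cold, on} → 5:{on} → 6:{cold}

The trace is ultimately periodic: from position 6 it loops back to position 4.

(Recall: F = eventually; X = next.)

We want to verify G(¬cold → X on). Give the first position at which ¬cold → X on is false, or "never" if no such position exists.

5

Check ¬cold → X on at each position in order: 0 ✓, 1 ✓, 2 ✓, 3 ✓, 4 ✓.
At position 5 the labels are {on} and the next position 6 has {cold}, so ¬cold → X on is false there. This is the first violation.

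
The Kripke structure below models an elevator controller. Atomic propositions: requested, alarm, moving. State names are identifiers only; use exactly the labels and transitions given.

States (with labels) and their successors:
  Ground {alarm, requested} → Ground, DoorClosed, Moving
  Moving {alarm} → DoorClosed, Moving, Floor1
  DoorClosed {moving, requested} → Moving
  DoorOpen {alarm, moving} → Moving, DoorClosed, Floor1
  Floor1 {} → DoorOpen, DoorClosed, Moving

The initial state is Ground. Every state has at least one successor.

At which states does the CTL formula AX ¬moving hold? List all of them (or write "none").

States satisfying ¬moving: {Ground, Moving, Floor1}.
States satisfying AX ¬moving: {DoorClosed}.

{DoorClosed}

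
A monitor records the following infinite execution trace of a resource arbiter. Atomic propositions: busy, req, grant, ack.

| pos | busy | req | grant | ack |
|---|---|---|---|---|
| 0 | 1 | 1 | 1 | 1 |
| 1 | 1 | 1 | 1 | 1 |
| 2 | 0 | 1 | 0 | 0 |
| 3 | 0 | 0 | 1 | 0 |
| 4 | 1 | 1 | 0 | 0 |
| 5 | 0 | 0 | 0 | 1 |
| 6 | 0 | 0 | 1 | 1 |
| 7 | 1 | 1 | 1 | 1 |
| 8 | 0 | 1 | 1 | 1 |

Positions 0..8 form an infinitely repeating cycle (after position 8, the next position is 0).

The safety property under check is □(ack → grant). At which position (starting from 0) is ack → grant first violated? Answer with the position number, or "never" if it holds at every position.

5

Check ack → grant at each position in order: 0 ✓, 1 ✓, 2 ✓, 3 ✓, 4 ✓.
At position 5 the labels are {ack}, so ack → grant is false there. This is the first violation.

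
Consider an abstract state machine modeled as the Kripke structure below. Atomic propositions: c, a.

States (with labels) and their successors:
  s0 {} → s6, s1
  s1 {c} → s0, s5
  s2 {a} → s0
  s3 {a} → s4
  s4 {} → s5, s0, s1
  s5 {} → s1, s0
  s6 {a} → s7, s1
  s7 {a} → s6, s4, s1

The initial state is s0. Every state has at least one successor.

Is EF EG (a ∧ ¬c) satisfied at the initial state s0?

Holds

States satisfying EG (a ∧ ¬c): {s6, s7}.
States satisfying EF EG (a ∧ ¬c): {s0, s1, s2, s3, s4, s5, s6, s7}.
Some path from s0 reaches a state where EG (a ∧ ¬c) holds.
s0 ∈ Sat(EF EG (a ∧ ¬c)).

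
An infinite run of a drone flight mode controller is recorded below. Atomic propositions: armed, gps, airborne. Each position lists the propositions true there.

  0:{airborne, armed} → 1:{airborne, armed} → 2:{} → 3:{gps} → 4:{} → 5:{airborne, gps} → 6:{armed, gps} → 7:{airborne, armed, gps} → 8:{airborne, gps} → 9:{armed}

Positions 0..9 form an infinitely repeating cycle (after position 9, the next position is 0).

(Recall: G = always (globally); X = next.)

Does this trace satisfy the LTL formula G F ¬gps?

F ¬gps holds at every position 0..9, and those are all positions ever visited, so G F ¬gps holds.

Holds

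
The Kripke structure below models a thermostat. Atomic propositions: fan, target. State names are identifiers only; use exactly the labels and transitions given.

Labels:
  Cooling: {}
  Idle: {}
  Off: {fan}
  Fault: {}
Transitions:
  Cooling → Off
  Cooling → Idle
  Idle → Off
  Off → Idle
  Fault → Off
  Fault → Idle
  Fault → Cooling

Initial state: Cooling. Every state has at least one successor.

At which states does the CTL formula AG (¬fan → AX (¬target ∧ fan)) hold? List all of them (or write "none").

{Idle, Off}

States satisfying ¬fan → AX (¬target ∧ fan): {Idle, Off}.
States satisfying AG (¬fan → AX (¬target ∧ fan)): {Idle, Off}.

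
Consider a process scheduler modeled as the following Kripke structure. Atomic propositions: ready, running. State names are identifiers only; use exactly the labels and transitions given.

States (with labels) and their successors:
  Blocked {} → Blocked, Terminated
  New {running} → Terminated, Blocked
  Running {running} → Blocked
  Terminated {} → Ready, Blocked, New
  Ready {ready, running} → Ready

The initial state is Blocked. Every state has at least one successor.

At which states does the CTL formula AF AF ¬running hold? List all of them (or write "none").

{Blocked, New, Running, Terminated}

States satisfying AF ¬running: {Blocked, New, Running, Terminated}.
States satisfying AF AF ¬running: {Blocked, New, Running, Terminated}.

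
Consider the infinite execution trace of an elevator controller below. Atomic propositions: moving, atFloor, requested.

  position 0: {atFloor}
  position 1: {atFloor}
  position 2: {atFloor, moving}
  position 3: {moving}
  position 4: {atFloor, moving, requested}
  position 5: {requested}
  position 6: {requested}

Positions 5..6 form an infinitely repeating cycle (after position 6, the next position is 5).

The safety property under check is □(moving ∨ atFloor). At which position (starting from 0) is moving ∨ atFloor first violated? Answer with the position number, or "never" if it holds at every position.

5

Check moving ∨ atFloor at each position in order: 0 ✓, 1 ✓, 2 ✓, 3 ✓, 4 ✓.
At position 5 the labels are {requested}, so moving ∨ atFloor is false there. This is the first violation.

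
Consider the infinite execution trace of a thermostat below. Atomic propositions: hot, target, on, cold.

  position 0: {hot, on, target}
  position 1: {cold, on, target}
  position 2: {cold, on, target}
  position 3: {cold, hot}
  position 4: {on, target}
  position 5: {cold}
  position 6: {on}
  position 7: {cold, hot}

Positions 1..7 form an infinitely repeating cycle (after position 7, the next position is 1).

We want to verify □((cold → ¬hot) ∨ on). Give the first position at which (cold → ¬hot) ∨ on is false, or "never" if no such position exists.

3

Check (cold → ¬hot) ∨ on at each position in order: 0 ✓, 1 ✓, 2 ✓.
At position 3 the labels are {cold, hot}, so (cold → ¬hot) ∨ on is false there. This is the first violation.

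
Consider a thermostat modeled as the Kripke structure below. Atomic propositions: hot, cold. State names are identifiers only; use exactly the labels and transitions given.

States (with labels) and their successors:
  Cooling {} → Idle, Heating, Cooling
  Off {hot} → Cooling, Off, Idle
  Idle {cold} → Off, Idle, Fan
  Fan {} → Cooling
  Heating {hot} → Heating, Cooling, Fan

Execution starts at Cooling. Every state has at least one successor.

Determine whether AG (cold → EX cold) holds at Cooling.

Yes

States satisfying cold → EX cold: {Cooling, Off, Idle, Fan, Heating}.
States satisfying AG (cold → EX cold): {Cooling, Off, Idle, Fan, Heating}.
Every state reachable from Cooling satisfies cold → EX cold.
Cooling ∈ Sat(AG (cold → EX cold)).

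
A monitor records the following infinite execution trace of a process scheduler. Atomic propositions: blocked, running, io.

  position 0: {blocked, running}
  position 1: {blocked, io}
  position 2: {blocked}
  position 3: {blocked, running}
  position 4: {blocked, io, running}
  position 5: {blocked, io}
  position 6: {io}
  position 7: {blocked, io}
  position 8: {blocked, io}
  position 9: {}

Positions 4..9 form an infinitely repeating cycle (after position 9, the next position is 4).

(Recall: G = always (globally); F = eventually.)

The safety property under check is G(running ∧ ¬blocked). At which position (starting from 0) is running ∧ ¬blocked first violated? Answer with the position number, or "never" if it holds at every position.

0

At position 0 the labels are {blocked, running}, so running ∧ ¬blocked is false there. This is the first violation.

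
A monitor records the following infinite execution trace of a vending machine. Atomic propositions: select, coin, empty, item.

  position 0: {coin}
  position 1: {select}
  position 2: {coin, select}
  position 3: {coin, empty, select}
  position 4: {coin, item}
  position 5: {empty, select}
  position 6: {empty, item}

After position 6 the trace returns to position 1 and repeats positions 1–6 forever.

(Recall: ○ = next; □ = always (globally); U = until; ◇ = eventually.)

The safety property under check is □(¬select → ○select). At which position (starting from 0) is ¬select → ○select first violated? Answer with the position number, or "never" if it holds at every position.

¬select → ○select holds at every position 0..6, and those are all the positions the trace ever visits, so the invariant □(¬select → ○select) is never violated.

never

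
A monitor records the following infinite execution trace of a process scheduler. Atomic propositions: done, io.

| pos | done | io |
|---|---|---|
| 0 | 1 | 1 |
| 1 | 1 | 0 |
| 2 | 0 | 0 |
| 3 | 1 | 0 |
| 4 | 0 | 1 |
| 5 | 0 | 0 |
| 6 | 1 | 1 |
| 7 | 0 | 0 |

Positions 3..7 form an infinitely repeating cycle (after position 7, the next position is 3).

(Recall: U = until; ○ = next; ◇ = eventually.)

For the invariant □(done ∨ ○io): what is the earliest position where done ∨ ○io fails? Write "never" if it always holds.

Check done ∨ ○io at each position in order: 0 ✓, 1 ✓.
At position 2 the labels are {} and the next position 3 has {done}, so done ∨ ○io is false there. This is the first violation.

2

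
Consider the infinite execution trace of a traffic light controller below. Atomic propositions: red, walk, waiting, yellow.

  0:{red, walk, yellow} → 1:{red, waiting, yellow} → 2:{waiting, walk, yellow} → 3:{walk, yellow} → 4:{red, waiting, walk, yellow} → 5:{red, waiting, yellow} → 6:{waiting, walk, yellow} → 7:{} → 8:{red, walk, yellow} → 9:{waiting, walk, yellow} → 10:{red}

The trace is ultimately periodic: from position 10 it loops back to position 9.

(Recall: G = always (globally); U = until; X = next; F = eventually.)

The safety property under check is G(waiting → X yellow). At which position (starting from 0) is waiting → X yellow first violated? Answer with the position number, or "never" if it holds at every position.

Check waiting → X yellow at each position in order: 0 ✓, 1 ✓, 2 ✓, 3 ✓, 4 ✓, 5 ✓.
At position 6 the labels are {waiting, walk, yellow} and the next position 7 has {}, so waiting → X yellow is false there. This is the first violation.

6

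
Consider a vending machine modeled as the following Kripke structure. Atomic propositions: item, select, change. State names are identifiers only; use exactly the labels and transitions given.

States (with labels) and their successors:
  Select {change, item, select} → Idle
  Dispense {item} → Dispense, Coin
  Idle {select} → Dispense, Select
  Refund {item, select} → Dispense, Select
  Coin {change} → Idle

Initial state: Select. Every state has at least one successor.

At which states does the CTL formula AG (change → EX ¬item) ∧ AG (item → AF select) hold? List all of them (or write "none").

none

States satisfying change → EX ¬item: {Select, Dispense, Idle, Refund, Coin}.
States satisfying AG (change → EX ¬item): {Select, Dispense, Idle, Refund, Coin}.
States satisfying item → AF select: {Select, Idle, Refund, Coin}.
States satisfying AG (item → AF select): ∅.
States satisfying AG (change → EX ¬item) ∧ AG (item → AF select): ∅.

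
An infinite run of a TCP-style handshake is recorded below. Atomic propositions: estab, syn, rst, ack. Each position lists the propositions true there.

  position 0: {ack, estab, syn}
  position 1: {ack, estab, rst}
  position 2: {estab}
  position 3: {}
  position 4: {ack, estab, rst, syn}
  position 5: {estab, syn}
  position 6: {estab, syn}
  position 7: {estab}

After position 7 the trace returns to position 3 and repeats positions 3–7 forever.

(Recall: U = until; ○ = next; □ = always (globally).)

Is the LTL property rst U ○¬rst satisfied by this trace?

Does not hold

Walking from position 0: at position 0, ○¬rst has not yet held and rst fails, so rst U ○¬rst is false.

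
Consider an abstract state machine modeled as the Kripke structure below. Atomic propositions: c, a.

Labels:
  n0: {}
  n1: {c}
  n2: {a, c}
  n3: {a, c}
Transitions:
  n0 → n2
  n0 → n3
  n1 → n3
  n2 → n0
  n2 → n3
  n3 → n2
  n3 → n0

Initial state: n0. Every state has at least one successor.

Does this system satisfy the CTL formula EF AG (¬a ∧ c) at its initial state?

States satisfying AG (¬a ∧ c): ∅.
States satisfying EF AG (¬a ∧ c): ∅.
No suitable path/successor from n0 witnesses the formula.
n0 ∉ Sat(EF AG (¬a ∧ c)).

Violated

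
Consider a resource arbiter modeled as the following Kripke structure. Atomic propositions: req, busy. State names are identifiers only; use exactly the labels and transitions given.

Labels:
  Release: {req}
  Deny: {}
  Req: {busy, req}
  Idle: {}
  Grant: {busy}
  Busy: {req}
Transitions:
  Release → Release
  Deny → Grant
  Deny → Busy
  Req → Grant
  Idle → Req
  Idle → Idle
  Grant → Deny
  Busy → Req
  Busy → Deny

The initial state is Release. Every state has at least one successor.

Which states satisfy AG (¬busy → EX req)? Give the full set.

{Release, Deny, Req, Idle, Grant, Busy}

States satisfying ¬busy → EX req: {Release, Deny, Req, Idle, Grant, Busy}.
States satisfying AG (¬busy → EX req): {Release, Deny, Req, Idle, Grant, Busy}.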